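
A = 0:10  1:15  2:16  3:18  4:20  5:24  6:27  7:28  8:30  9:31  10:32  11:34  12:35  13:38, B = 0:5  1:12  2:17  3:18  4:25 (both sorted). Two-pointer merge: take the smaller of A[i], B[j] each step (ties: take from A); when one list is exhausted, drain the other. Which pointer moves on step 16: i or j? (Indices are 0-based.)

i

i=0 j=0: A[i]=10>B[j]=5 take 5, j++
i=0 j=1: A[i]=10<=B[j]=12 take 10, i++
i=1 j=1: A[i]=15>B[j]=12 take 12, j++
i=1 j=2: A[i]=15<=B[j]=17 take 15, i++
i=2 j=2: A[i]=16<=B[j]=17 take 16, i++
i=3 j=2: A[i]=18>B[j]=17 take 17, j++
i=3 j=3: A[i]=18<=B[j]=18 take 18, i++
i=4 j=3: A[i]=20>B[j]=18 take 18, j++
i=4 j=4: A[i]=20<=B[j]=25 take 20, i++
i=5 j=4: A[i]=24<=B[j]=25 take 24, i++
i=6 j=4: A[i]=27>B[j]=25 take 25, j++
i=6 j=5: B done, take A[i]=27, i++
i=7 j=5: B done, take A[i]=28, i++
i=8 j=5: B done, take A[i]=30, i++
i=9 j=5: B done, take A[i]=31, i++
i=10 j=5: B done, take A[i]=32, i++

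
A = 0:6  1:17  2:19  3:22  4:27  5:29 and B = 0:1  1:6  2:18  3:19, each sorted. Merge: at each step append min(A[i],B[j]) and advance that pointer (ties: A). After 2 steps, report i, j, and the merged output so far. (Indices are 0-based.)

[i=0,j=0] A[i]=6>B[j]=1 take 1 → j++
[i=0,j=1] A[i]=6<=B[j]=6 take 6 → i++

i=1, j=1, merged so far=[1, 6]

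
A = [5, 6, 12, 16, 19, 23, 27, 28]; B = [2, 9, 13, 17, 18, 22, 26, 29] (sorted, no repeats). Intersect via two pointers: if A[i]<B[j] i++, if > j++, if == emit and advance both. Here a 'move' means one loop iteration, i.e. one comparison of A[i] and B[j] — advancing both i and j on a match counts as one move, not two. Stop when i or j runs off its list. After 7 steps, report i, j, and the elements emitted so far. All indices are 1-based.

i=1 j=1: 5>2, j++
i=1 j=2: 5<9, i++
i=2 j=2: 6<9, i++
i=3 j=2: 12>9, j++
i=3 j=3: 12<13, i++
i=4 j=3: 16>13, j++
i=4 j=4: 16<17, i++

i=5, j=4, emitted=[]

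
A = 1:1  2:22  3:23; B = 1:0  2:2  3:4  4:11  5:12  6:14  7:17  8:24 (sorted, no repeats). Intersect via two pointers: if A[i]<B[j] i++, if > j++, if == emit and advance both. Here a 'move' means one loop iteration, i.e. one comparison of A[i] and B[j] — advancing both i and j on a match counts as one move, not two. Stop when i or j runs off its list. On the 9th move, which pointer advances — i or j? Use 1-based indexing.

i

[i=1,j=1] 1>0 → j++
[i=1,j=2] 1<2 → i++
[i=2,j=2] 22>2 → j++
[i=2,j=3] 22>4 → j++
[i=2,j=4] 22>11 → j++
[i=2,j=5] 22>12 → j++
[i=2,j=6] 22>14 → j++
[i=2,j=7] 22>17 → j++
[i=2,j=8] 22<24 → i++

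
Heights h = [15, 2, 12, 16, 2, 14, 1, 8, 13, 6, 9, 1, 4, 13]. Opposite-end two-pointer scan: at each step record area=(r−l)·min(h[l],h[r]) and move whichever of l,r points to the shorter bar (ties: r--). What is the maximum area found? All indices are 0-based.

l=0 r=13: min(15,13)*13=169 best=169 *, r--
l=0 r=12: min(15,4)*12=48 best=169, r--
l=0 r=11: min(15,1)*11=11 best=169, r--
l=0 r=10: min(15,9)*10=90 best=169, r--
l=0 r=9: min(15,6)*9=54 best=169, r--
l=0 r=8: min(15,13)*8=104 best=169, r--
l=0 r=7: min(15,8)*7=56 best=169, r--
l=0 r=6: min(15,1)*6=6 best=169, r--
l=0 r=5: min(15,14)*5=70 best=169, r--
l=0 r=4: min(15,2)*4=8 best=169, r--
l=0 r=3: min(15,16)*3=45 best=169, l++
l=1 r=3: min(2,16)*2=4 best=169, l++
l=2 r=3: min(12,16)*1=12 best=169, l++

max area = 169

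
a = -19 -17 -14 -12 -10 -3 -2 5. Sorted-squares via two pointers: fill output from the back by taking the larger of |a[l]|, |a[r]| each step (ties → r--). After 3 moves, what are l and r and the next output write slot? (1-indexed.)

l=4, r=8, next write slot=5

[1,8] |-19|>|5| out[8]=361 → l++
[2,8] |-17|>|5| out[7]=289 → l++
[3,8] |-14|>|5| out[6]=196 → l++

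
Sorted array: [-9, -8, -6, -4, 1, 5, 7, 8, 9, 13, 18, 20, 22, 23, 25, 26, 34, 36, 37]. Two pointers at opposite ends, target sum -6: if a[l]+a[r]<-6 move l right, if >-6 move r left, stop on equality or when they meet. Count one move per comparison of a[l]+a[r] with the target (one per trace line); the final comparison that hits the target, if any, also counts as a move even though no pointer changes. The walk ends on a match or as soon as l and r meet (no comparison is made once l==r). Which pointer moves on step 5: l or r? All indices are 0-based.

l=0 r=18: -9+37=28 >-6, r--
l=0 r=17: -9+36=27 >-6, r--
l=0 r=16: -9+34=25 >-6, r--
l=0 r=15: -9+26=17 >-6, r--
l=0 r=14: -9+25=16 >-6, r--

r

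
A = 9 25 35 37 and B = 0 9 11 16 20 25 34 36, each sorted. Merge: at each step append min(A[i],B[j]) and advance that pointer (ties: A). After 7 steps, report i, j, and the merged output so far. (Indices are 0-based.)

[i=0,j=0] A[i]=9>B[j]=0 take 0 → j++
[i=0,j=1] A[i]=9<=B[j]=9 take 9 → i++
[i=1,j=1] A[i]=25>B[j]=9 take 9 → j++
[i=1,j=2] A[i]=25>B[j]=11 take 11 → j++
[i=1,j=3] A[i]=25>B[j]=16 take 16 → j++
[i=1,j=4] A[i]=25>B[j]=20 take 20 → j++
[i=1,j=5] A[i]=25<=B[j]=25 take 25 → i++

i=2, j=5, merged so far=[0, 9, 9, 11, 16, 20, 25]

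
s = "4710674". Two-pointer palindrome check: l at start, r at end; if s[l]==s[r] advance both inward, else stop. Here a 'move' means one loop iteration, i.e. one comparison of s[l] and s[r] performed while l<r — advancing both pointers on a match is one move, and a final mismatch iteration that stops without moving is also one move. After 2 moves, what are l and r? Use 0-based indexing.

[0,6] '4'=='4' → l++,r--
[1,5] '7'=='7' → l++,r--

l=2, r=4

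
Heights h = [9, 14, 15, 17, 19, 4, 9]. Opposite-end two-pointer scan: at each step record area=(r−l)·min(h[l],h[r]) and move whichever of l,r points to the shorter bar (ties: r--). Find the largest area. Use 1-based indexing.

max area = 54

l=1 r=7: min(9,9)*6=54 best=54 *, r--
l=1 r=6: min(9,4)*5=20 best=54, r--
l=1 r=5: min(9,19)*4=36 best=54, l++
l=2 r=5: min(14,19)*3=42 best=54, l++
l=3 r=5: min(15,19)*2=30 best=54, l++
l=4 r=5: min(17,19)*1=17 best=54, l++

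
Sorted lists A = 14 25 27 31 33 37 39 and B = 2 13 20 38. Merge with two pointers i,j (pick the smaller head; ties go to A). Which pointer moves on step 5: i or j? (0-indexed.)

i

[i=0,j=0] A[i]=14>B[j]=2 take 2 → j++
[i=0,j=1] A[i]=14>B[j]=13 take 13 → j++
[i=0,j=2] A[i]=14<=B[j]=20 take 14 → i++
[i=1,j=2] A[i]=25>B[j]=20 take 20 → j++
[i=1,j=3] A[i]=25<=B[j]=38 take 25 → i++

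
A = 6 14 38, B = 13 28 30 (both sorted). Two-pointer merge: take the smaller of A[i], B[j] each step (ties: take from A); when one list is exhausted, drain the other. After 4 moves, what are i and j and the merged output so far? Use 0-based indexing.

i=0 j=0: A[i]=6<=B[j]=13 take 6, i++
i=1 j=0: A[i]=14>B[j]=13 take 13, j++
i=1 j=1: A[i]=14<=B[j]=28 take 14, i++
i=2 j=1: A[i]=38>B[j]=28 take 28, j++

i=2, j=2, merged so far=[6, 13, 14, 28]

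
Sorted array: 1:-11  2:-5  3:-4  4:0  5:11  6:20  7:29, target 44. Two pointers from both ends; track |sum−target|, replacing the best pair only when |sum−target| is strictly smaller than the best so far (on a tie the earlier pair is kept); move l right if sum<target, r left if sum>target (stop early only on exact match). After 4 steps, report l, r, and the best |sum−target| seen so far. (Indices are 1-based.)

l=5, r=7, best |Δ|=15

l=1 r=7: -11+29=18 d=26 *, l++
l=2 r=7: -5+29=24 d=20 *, l++
l=3 r=7: -4+29=25 d=19 *, l++
l=4 r=7: 0+29=29 d=15 *, l++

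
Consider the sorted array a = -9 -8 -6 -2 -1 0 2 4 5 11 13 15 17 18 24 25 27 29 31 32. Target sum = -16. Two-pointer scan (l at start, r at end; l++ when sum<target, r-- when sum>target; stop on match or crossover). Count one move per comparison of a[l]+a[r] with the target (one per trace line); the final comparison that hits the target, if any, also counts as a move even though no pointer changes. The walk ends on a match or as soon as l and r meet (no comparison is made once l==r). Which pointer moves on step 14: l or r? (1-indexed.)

r

[1,20] -9+32=23 >-16 → r--
[1,19] -9+31=22 >-16 → r--
[1,18] -9+29=20 >-16 → r--
[1,17] -9+27=18 >-16 → r--
[1,16] -9+25=16 >-16 → r--
[1,15] -9+24=15 >-16 → r--
[1,14] -9+18=9 >-16 → r--
[1,13] -9+17=8 >-16 → r--
[1,12] -9+15=6 >-16 → r--
[1,11] -9+13=4 >-16 → r--
[1,10] -9+11=2 >-16 → r--
[1,9] -9+5=-4 >-16 → r--
[1,8] -9+4=-5 >-16 → r--
[1,7] -9+2=-7 >-16 → r--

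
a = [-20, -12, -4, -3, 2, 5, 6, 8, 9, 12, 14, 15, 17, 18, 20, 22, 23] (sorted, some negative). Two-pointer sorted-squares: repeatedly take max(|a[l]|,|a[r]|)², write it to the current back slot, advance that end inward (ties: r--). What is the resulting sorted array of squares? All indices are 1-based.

[4, 9, 16, 25, 36, 64, 81, 144, 144, 196, 225, 289, 324, 400, 400, 484, 529]

l=1 r=17: |-20|<=|23| out[17]=529, r--
l=1 r=16: |-20|<=|22| out[16]=484, r--
l=1 r=15: |-20|<=|20| out[15]=400, r--
l=1 r=14: |-20|>|18| out[14]=400, l++
l=2 r=14: |-12|<=|18| out[13]=324, r--
l=2 r=13: |-12|<=|17| out[12]=289, r--
l=2 r=12: |-12|<=|15| out[11]=225, r--
l=2 r=11: |-12|<=|14| out[10]=196, r--
l=2 r=10: |-12|<=|12| out[9]=144, r--
l=2 r=9: |-12|>|9| out[8]=144, l++
l=3 r=9: |-4|<=|9| out[7]=81, r--
l=3 r=8: |-4|<=|8| out[6]=64, r--
l=3 r=7: |-4|<=|6| out[5]=36, r--
l=3 r=6: |-4|<=|5| out[4]=25, r--
l=3 r=5: |-4|>|2| out[3]=16, l++
l=4 r=5: |-3|>|2| out[2]=9, l++
l=5 r=5: |2|<=|2| out[1]=4, r--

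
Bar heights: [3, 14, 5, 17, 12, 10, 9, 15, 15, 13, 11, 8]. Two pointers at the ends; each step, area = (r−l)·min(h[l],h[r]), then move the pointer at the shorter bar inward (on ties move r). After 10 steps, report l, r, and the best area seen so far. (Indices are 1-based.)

[1,12] min(3,8)*11=33 best=33 * → l++
[2,12] min(14,8)*10=80 best=80 * → r--
[2,11] min(14,11)*9=99 best=99 * → r--
[2,10] min(14,13)*8=104 best=104 * → r--
[2,9] min(14,15)*7=98 best=104 → l++
[3,9] min(5,15)*6=30 best=104 → l++
[4,9] min(17,15)*5=75 best=104 → r--
[4,8] min(17,15)*4=60 best=104 → r--
[4,7] min(17,9)*3=27 best=104 → r--
[4,6] min(17,10)*2=20 best=104 → r--

l=4, r=5, best area=104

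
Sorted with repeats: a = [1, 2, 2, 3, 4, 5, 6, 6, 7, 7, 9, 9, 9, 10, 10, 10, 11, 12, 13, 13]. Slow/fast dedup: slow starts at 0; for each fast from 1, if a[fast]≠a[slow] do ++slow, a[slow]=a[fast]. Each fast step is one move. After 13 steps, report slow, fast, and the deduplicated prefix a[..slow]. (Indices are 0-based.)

slow=8, fast=14, prefix=[1, 2, 3, 4, 5, 6, 7, 9, 10]

slow=0 fast=1: a[fast]=2≠a[slow]=1 write a[1]=2, slow++,fast++
slow=1 fast=2: a[fast]=2=a[slow] dup, fast++
slow=1 fast=3: a[fast]=3≠a[slow]=2 write a[2]=3, slow++,fast++
slow=2 fast=4: a[fast]=4≠a[slow]=3 write a[3]=4, slow++,fast++
slow=3 fast=5: a[fast]=5≠a[slow]=4 write a[4]=5, slow++,fast++
slow=4 fast=6: a[fast]=6≠a[slow]=5 write a[5]=6, slow++,fast++
slow=5 fast=7: a[fast]=6=a[slow] dup, fast++
slow=5 fast=8: a[fast]=7≠a[slow]=6 write a[6]=7, slow++,fast++
slow=6 fast=9: a[fast]=7=a[slow] dup, fast++
slow=6 fast=10: a[fast]=9≠a[slow]=7 write a[7]=9, slow++,fast++
slow=7 fast=11: a[fast]=9=a[slow] dup, fast++
slow=7 fast=12: a[fast]=9=a[slow] dup, fast++
slow=7 fast=13: a[fast]=10≠a[slow]=9 write a[8]=10, slow++,fast++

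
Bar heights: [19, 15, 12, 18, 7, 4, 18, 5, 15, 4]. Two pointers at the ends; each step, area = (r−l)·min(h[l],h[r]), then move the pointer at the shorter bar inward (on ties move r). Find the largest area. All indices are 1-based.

max area = 120

l=1 r=10: min(19,4)*9=36 best=36 *, r--
l=1 r=9: min(19,15)*8=120 best=120 *, r--
l=1 r=8: min(19,5)*7=35 best=120, r--
l=1 r=7: min(19,18)*6=108 best=120, r--
l=1 r=6: min(19,4)*5=20 best=120, r--
l=1 r=5: min(19,7)*4=28 best=120, r--
l=1 r=4: min(19,18)*3=54 best=120, r--
l=1 r=3: min(19,12)*2=24 best=120, r--
l=1 r=2: min(19,15)*1=15 best=120, r--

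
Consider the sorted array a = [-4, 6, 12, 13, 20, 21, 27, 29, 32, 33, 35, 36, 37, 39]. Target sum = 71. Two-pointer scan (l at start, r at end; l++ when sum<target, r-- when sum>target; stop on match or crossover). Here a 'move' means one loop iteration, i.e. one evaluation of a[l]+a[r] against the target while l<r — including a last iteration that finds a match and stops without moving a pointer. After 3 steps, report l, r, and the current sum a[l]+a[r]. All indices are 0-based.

l=0 r=13: -4+39=35 <71, l++
l=1 r=13: 6+39=45 <71, l++
l=2 r=13: 12+39=51 <71, l++

l=3, r=13, sum=52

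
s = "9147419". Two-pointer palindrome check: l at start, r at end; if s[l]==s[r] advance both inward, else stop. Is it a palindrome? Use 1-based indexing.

l=1 r=7: '9'=='9', l++,r--
l=2 r=6: '1'=='1', l++,r--
l=3 r=5: '4'=='4', l++,r--

palindrome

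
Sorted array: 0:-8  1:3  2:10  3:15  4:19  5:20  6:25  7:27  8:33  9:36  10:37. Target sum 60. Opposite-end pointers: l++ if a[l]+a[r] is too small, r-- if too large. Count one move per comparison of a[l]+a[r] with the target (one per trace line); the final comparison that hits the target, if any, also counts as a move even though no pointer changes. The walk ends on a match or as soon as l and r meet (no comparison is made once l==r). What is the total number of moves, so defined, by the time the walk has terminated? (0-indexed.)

10 moves

l=0 r=10: -8+37=29 <60, l++
l=1 r=10: 3+37=40 <60, l++
l=2 r=10: 10+37=47 <60, l++
l=3 r=10: 15+37=52 <60, l++
l=4 r=10: 19+37=56 <60, l++
l=5 r=10: 20+37=57 <60, l++
l=6 r=10: 25+37=62 >60, r--
l=6 r=9: 25+36=61 >60, r--
l=6 r=8: 25+33=58 <60, l++
l=7 r=8: 27+33=60, found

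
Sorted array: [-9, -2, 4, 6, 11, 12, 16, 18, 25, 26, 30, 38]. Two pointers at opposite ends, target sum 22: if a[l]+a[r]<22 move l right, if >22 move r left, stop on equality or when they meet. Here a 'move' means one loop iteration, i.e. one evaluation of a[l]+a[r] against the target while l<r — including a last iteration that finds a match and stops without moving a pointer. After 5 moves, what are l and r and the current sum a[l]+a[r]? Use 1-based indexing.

l=2, r=8, sum=16

l=1 r=12: -9+38=29 >22, r--
l=1 r=11: -9+30=21 <22, l++
l=2 r=11: -2+30=28 >22, r--
l=2 r=10: -2+26=24 >22, r--
l=2 r=9: -2+25=23 >22, r--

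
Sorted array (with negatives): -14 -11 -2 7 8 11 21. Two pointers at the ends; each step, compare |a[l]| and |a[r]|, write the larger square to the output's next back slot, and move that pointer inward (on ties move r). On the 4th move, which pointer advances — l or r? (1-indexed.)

[1,7] |-14|<=|21| out[7]=441 → r--
[1,6] |-14|>|11| out[6]=196 → l++
[2,6] |-11|<=|11| out[5]=121 → r--
[2,5] |-11|>|8| out[4]=121 → l++

l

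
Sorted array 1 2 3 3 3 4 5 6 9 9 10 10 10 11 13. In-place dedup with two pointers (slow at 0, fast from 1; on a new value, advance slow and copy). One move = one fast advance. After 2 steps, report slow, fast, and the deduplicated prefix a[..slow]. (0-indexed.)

slow=0 fast=1: a[fast]=2≠a[slow]=1 write a[1]=2, slow++,fast++
slow=1 fast=2: a[fast]=3≠a[slow]=2 write a[2]=3, slow++,fast++

slow=2, fast=3, prefix=[1, 2, 3]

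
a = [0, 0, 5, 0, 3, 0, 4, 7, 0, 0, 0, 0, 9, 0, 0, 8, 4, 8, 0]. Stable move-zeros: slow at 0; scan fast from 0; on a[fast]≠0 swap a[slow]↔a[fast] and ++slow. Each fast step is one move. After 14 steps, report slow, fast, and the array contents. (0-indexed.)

slow=5, fast=14, a=[5, 3, 4, 7, 9, 0, 0, 0, 0, 0, 0, 0, 0, 0, 0, 8, 4, 8, 0]

slow=0 fast=0: a[fast]=0, fast++
slow=0 fast=1: a[fast]=0, fast++
slow=0 fast=2: a[fast]=5≠0 swap→a[0]=5, slow++,fast++
slow=1 fast=3: a[fast]=0, fast++
slow=1 fast=4: a[fast]=3≠0 swap→a[1]=3, slow++,fast++
slow=2 fast=5: a[fast]=0, fast++
slow=2 fast=6: a[fast]=4≠0 swap→a[2]=4, slow++,fast++
slow=3 fast=7: a[fast]=7≠0 swap→a[3]=7, slow++,fast++
slow=4 fast=8: a[fast]=0, fast++
slow=4 fast=9: a[fast]=0, fast++
slow=4 fast=10: a[fast]=0, fast++
slow=4 fast=11: a[fast]=0, fast++
slow=4 fast=12: a[fast]=9≠0 swap→a[4]=9, slow++,fast++
slow=5 fast=13: a[fast]=0, fast++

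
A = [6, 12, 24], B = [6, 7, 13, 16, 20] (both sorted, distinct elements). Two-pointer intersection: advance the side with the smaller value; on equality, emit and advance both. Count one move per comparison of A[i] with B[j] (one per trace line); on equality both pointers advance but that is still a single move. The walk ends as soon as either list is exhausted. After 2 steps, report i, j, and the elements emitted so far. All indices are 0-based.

i=1, j=2, emitted=[6]

i=0 j=0: 6==6 emit, i++,j++
i=1 j=1: 12>7, j++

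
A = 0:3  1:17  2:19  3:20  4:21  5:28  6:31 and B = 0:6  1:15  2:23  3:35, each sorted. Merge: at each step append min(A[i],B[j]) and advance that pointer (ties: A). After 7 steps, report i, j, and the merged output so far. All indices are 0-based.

[i=0,j=0] A[i]=3<=B[j]=6 take 3 → i++
[i=1,j=0] A[i]=17>B[j]=6 take 6 → j++
[i=1,j=1] A[i]=17>B[j]=15 take 15 → j++
[i=1,j=2] A[i]=17<=B[j]=23 take 17 → i++
[i=2,j=2] A[i]=19<=B[j]=23 take 19 → i++
[i=3,j=2] A[i]=20<=B[j]=23 take 20 → i++
[i=4,j=2] A[i]=21<=B[j]=23 take 21 → i++

i=5, j=2, merged so far=[3, 6, 15, 17, 19, 20, 21]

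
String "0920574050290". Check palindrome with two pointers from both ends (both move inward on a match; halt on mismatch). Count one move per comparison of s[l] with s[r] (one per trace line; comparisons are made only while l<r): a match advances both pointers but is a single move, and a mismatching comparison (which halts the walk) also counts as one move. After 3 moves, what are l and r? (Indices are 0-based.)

l=3, r=9

l=0 r=12: '0'=='0', l++,r--
l=1 r=11: '9'=='9', l++,r--
l=2 r=10: '2'=='2', l++,r--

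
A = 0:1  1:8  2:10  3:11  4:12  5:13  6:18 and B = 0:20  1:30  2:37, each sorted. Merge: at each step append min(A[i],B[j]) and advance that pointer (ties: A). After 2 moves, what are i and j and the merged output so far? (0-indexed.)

i=2, j=0, merged so far=[1, 8]

i=0 j=0: A[i]=1<=B[j]=20 take 1, i++
i=1 j=0: A[i]=8<=B[j]=20 take 8, i++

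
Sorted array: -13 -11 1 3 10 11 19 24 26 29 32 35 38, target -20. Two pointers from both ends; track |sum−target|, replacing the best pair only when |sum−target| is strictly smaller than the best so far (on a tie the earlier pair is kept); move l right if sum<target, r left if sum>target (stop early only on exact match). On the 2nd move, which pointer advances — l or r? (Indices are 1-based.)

r

l=1 r=13: -13+38=25 d=45 *, r--
l=1 r=12: -13+35=22 d=42 *, r--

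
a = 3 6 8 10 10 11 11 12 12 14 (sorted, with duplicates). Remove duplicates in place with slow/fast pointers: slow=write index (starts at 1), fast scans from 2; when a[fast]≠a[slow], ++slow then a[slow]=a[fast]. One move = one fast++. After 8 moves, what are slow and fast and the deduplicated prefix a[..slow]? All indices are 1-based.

(s=1,f=2) a[fast]=6≠a[slow]=3 write a[2]=6 → slow++,fast++
(s=2,f=3) a[fast]=8≠a[slow]=6 write a[3]=8 → slow++,fast++
(s=3,f=4) a[fast]=10≠a[slow]=8 write a[4]=10 → slow++,fast++
(s=4,f=5) a[fast]=10=a[slow] dup → fast++
(s=4,f=6) a[fast]=11≠a[slow]=10 write a[5]=11 → slow++,fast++
(s=5,f=7) a[fast]=11=a[slow] dup → fast++
(s=5,f=8) a[fast]=12≠a[slow]=11 write a[6]=12 → slow++,fast++
(s=6,f=9) a[fast]=12=a[slow] dup → fast++

slow=6, fast=10, prefix=[3, 6, 8, 10, 11, 12]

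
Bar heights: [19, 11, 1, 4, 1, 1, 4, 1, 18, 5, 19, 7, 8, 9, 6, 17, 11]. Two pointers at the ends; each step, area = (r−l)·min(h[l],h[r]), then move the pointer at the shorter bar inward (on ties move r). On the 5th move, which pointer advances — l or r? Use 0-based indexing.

r

l=0 r=16: min(19,11)*16=176 best=176 *, r--
l=0 r=15: min(19,17)*15=255 best=255 *, r--
l=0 r=14: min(19,6)*14=84 best=255, r--
l=0 r=13: min(19,9)*13=117 best=255, r--
l=0 r=12: min(19,8)*12=96 best=255, r--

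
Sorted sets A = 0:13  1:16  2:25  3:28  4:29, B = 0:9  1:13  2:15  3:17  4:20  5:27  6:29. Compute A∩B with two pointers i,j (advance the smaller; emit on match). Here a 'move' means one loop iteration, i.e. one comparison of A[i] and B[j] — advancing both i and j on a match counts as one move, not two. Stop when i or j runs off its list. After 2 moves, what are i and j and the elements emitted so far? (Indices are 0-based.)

i=1, j=2, emitted=[13]

i=0 j=0: 13>9, j++
i=0 j=1: 13==13 emit, i++,j++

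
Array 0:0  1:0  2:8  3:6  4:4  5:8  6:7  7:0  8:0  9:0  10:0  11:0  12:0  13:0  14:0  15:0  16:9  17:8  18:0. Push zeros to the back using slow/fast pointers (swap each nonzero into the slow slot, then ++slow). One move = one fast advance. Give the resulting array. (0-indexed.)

[8, 6, 4, 8, 7, 9, 8, 0, 0, 0, 0, 0, 0, 0, 0, 0, 0, 0, 0]

(s=0,f=0) a[fast]=0 → fast++
(s=0,f=1) a[fast]=0 → fast++
(s=0,f=2) a[fast]=8≠0 swap→a[0]=8 → slow++,fast++
(s=1,f=3) a[fast]=6≠0 swap→a[1]=6 → slow++,fast++
(s=2,f=4) a[fast]=4≠0 swap→a[2]=4 → slow++,fast++
(s=3,f=5) a[fast]=8≠0 swap→a[3]=8 → slow++,fast++
(s=4,f=6) a[fast]=7≠0 swap→a[4]=7 → slow++,fast++
(s=5,f=7) a[fast]=0 → fast++
(s=5,f=8) a[fast]=0 → fast++
(s=5,f=9) a[fast]=0 → fast++
(s=5,f=10) a[fast]=0 → fast++
(s=5,f=11) a[fast]=0 → fast++
(s=5,f=12) a[fast]=0 → fast++
(s=5,f=13) a[fast]=0 → fast++
(s=5,f=14) a[fast]=0 → fast++
(s=5,f=15) a[fast]=0 → fast++
(s=5,f=16) a[fast]=9≠0 swap→a[5]=9 → slow++,fast++
(s=6,f=17) a[fast]=8≠0 swap→a[6]=8 → slow++,fast++
(s=7,f=18) a[fast]=0 → fast++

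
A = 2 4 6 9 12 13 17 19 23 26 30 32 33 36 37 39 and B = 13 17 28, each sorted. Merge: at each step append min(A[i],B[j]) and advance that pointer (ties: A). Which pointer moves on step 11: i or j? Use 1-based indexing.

i

i=1 j=1: A[i]=2<=B[j]=13 take 2, i++
i=2 j=1: A[i]=4<=B[j]=13 take 4, i++
i=3 j=1: A[i]=6<=B[j]=13 take 6, i++
i=4 j=1: A[i]=9<=B[j]=13 take 9, i++
i=5 j=1: A[i]=12<=B[j]=13 take 12, i++
i=6 j=1: A[i]=13<=B[j]=13 take 13, i++
i=7 j=1: A[i]=17>B[j]=13 take 13, j++
i=7 j=2: A[i]=17<=B[j]=17 take 17, i++
i=8 j=2: A[i]=19>B[j]=17 take 17, j++
i=8 j=3: A[i]=19<=B[j]=28 take 19, i++
i=9 j=3: A[i]=23<=B[j]=28 take 23, i++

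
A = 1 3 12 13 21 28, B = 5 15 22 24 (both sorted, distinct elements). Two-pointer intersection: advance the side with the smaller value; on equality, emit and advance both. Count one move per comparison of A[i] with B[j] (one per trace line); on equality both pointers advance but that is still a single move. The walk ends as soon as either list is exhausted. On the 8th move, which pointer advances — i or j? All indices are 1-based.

[i=1,j=1] 1<5 → i++
[i=2,j=1] 3<5 → i++
[i=3,j=1] 12>5 → j++
[i=3,j=2] 12<15 → i++
[i=4,j=2] 13<15 → i++
[i=5,j=2] 21>15 → j++
[i=5,j=3] 21<22 → i++
[i=6,j=3] 28>22 → j++

j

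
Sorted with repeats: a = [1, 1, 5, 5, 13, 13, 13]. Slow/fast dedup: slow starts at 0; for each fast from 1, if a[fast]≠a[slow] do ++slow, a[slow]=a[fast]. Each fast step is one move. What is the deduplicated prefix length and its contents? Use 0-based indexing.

length 3; prefix = [1, 5, 13]

slow=0 fast=1: a[fast]=1=a[slow] dup, fast++
slow=0 fast=2: a[fast]=5≠a[slow]=1 write a[1]=5, slow++,fast++
slow=1 fast=3: a[fast]=5=a[slow] dup, fast++
slow=1 fast=4: a[fast]=13≠a[slow]=5 write a[2]=13, slow++,fast++
slow=2 fast=5: a[fast]=13=a[slow] dup, fast++
slow=2 fast=6: a[fast]=13=a[slow] dup, fast++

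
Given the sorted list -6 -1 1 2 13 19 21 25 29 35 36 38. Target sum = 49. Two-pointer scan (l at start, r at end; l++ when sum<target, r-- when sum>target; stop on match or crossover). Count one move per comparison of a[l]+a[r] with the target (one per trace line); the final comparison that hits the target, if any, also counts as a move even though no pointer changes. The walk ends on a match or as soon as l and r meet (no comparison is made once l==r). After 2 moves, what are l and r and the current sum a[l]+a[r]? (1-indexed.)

[1,12] -6+38=32 <49 → l++
[2,12] -1+38=37 <49 → l++

l=3, r=12, sum=39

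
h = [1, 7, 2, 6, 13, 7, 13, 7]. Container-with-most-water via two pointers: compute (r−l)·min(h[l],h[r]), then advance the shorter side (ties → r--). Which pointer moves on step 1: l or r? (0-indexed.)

l

[0,7] min(1,7)*7=7 best=7 * → l++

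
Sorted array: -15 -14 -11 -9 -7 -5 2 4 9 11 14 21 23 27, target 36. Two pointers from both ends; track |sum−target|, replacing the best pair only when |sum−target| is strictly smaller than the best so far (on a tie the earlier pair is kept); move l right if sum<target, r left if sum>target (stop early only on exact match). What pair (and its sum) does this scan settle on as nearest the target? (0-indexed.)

l=0 r=13: -15+27=12 d=24 *, l++
l=1 r=13: -14+27=13 d=23 *, l++
l=2 r=13: -11+27=16 d=20 *, l++
l=3 r=13: -9+27=18 d=18 *, l++
l=4 r=13: -7+27=20 d=16 *, l++
l=5 r=13: -5+27=22 d=14 *, l++
l=6 r=13: 2+27=29 d=7 *, l++
l=7 r=13: 4+27=31 d=5 *, l++
l=8 r=13: 9+27=36 d=0 *, stop

pair (9, 27) with sum 36 (|Δ|=0)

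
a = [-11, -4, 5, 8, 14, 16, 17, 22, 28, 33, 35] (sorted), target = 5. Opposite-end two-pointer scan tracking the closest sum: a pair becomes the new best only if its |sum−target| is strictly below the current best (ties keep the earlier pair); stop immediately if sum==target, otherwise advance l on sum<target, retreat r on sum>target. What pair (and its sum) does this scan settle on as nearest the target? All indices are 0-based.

pair (-11, 16) with sum 5 (|Δ|=0)

[0,10] -11+35=24 d=19 * → r--
[0,9] -11+33=22 d=17 * → r--
[0,8] -11+28=17 d=12 * → r--
[0,7] -11+22=11 d=6 * → r--
[0,6] -11+17=6 d=1 * → r--
[0,5] -11+16=5 d=0 * → stop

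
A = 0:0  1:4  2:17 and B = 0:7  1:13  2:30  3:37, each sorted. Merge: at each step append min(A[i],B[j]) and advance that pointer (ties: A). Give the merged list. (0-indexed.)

[0, 4, 7, 13, 17, 30, 37]

i=0 j=0: A[i]=0<=B[j]=7 take 0, i++
i=1 j=0: A[i]=4<=B[j]=7 take 4, i++
i=2 j=0: A[i]=17>B[j]=7 take 7, j++
i=2 j=1: A[i]=17>B[j]=13 take 13, j++
i=2 j=2: A[i]=17<=B[j]=30 take 17, i++
i=3 j=2: A done, take B[j]=30, j++
i=3 j=3: A done, take B[j]=37, j++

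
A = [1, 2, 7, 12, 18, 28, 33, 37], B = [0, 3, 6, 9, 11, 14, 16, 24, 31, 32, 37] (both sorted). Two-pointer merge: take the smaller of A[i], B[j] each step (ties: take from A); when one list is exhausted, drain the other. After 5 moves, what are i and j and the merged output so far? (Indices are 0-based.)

i=0 j=0: A[i]=1>B[j]=0 take 0, j++
i=0 j=1: A[i]=1<=B[j]=3 take 1, i++
i=1 j=1: A[i]=2<=B[j]=3 take 2, i++
i=2 j=1: A[i]=7>B[j]=3 take 3, j++
i=2 j=2: A[i]=7>B[j]=6 take 6, j++

i=2, j=3, merged so far=[0, 1, 2, 3, 6]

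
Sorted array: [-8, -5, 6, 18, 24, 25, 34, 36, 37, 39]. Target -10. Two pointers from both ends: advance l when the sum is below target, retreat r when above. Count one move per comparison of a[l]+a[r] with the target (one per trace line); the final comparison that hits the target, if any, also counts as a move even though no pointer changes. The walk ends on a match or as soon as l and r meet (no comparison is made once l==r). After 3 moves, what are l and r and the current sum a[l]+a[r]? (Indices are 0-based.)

l=0, r=6, sum=26

l=0 r=9: -8+39=31 >-10, r--
l=0 r=8: -8+37=29 >-10, r--
l=0 r=7: -8+36=28 >-10, r--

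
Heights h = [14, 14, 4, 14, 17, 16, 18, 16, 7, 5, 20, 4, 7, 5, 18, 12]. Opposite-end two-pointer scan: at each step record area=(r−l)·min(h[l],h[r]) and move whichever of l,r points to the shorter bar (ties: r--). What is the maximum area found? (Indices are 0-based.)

max area = 196

l=0 r=15: min(14,12)*15=180 best=180 *, r--
l=0 r=14: min(14,18)*14=196 best=196 *, l++
l=1 r=14: min(14,18)*13=182 best=196, l++
l=2 r=14: min(4,18)*12=48 best=196, l++
l=3 r=14: min(14,18)*11=154 best=196, l++
l=4 r=14: min(17,18)*10=170 best=196, l++
l=5 r=14: min(16,18)*9=144 best=196, l++
l=6 r=14: min(18,18)*8=144 best=196, r--
l=6 r=13: min(18,5)*7=35 best=196, r--
l=6 r=12: min(18,7)*6=42 best=196, r--
l=6 r=11: min(18,4)*5=20 best=196, r--
l=6 r=10: min(18,20)*4=72 best=196, l++
l=7 r=10: min(16,20)*3=48 best=196, l++
l=8 r=10: min(7,20)*2=14 best=196, l++
l=9 r=10: min(5,20)*1=5 best=196, l++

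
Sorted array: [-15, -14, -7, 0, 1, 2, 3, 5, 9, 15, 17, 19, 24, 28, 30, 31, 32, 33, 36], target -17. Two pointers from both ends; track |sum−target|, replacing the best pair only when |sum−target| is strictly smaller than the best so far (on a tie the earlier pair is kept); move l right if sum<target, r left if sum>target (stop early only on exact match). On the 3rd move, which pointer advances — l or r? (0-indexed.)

[0,18] -15+36=21 d=38 * → r--
[0,17] -15+33=18 d=35 * → r--
[0,16] -15+32=17 d=34 * → r--

r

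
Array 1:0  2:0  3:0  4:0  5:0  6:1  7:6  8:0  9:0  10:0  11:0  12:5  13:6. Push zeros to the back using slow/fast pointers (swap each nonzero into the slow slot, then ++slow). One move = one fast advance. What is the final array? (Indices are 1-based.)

slow=1 fast=1: a[fast]=0, fast++
slow=1 fast=2: a[fast]=0, fast++
slow=1 fast=3: a[fast]=0, fast++
slow=1 fast=4: a[fast]=0, fast++
slow=1 fast=5: a[fast]=0, fast++
slow=1 fast=6: a[fast]=1≠0 swap→a[1]=1, slow++,fast++
slow=2 fast=7: a[fast]=6≠0 swap→a[2]=6, slow++,fast++
slow=3 fast=8: a[fast]=0, fast++
slow=3 fast=9: a[fast]=0, fast++
slow=3 fast=10: a[fast]=0, fast++
slow=3 fast=11: a[fast]=0, fast++
slow=3 fast=12: a[fast]=5≠0 swap→a[3]=5, slow++,fast++
slow=4 fast=13: a[fast]=6≠0 swap→a[4]=6, slow++,fast++

[1, 6, 5, 6, 0, 0, 0, 0, 0, 0, 0, 0, 0]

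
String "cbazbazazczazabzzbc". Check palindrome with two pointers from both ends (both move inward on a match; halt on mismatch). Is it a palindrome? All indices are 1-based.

not a palindrome (mismatch at 3,17)

[1,19] 'c'=='c' → l++,r--
[2,18] 'b'=='b' → l++,r--
[3,17] 'a'!='z' → stop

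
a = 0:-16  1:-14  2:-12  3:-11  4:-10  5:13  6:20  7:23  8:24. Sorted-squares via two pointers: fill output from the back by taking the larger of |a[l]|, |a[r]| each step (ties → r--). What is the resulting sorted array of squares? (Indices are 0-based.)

l=0 r=8: |-16|<=|24| out[8]=576, r--
l=0 r=7: |-16|<=|23| out[7]=529, r--
l=0 r=6: |-16|<=|20| out[6]=400, r--
l=0 r=5: |-16|>|13| out[5]=256, l++
l=1 r=5: |-14|>|13| out[4]=196, l++
l=2 r=5: |-12|<=|13| out[3]=169, r--
l=2 r=4: |-12|>|-10| out[2]=144, l++
l=3 r=4: |-11|>|-10| out[1]=121, l++
l=4 r=4: |-10|<=|-10| out[0]=100, r--

[100, 121, 144, 169, 196, 256, 400, 529, 576]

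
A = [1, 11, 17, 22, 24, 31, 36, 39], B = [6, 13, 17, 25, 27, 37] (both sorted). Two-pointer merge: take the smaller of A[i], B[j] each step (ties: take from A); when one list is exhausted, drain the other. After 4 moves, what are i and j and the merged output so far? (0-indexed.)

[i=0,j=0] A[i]=1<=B[j]=6 take 1 → i++
[i=1,j=0] A[i]=11>B[j]=6 take 6 → j++
[i=1,j=1] A[i]=11<=B[j]=13 take 11 → i++
[i=2,j=1] A[i]=17>B[j]=13 take 13 → j++

i=2, j=2, merged so far=[1, 6, 11, 13]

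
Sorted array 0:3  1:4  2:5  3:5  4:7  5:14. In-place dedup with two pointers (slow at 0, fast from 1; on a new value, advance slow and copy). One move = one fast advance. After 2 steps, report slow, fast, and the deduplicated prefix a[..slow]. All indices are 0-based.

slow=2, fast=3, prefix=[3, 4, 5]

slow=0 fast=1: a[fast]=4≠a[slow]=3 write a[1]=4, slow++,fast++
slow=1 fast=2: a[fast]=5≠a[slow]=4 write a[2]=5, slow++,fast++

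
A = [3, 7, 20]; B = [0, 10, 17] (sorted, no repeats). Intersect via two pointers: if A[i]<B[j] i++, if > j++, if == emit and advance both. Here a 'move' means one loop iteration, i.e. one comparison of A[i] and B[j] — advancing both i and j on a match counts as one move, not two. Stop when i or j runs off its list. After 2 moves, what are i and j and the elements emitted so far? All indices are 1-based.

i=2, j=2, emitted=[]

i=1 j=1: 3>0, j++
i=1 j=2: 3<10, i++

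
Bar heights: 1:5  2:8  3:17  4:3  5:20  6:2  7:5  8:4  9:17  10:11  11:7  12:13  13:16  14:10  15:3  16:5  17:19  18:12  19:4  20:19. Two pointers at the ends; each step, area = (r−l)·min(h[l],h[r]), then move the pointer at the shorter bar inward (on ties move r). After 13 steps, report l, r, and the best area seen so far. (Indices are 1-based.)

[1,20] min(5,19)*19=95 best=95 * → l++
[2,20] min(8,19)*18=144 best=144 * → l++
[3,20] min(17,19)*17=289 best=289 * → l++
[4,20] min(3,19)*16=48 best=289 → l++
[5,20] min(20,19)*15=285 best=289 → r--
[5,19] min(20,4)*14=56 best=289 → r--
[5,18] min(20,12)*13=156 best=289 → r--
[5,17] min(20,19)*12=228 best=289 → r--
[5,16] min(20,5)*11=55 best=289 → r--
[5,15] min(20,3)*10=30 best=289 → r--
[5,14] min(20,10)*9=90 best=289 → r--
[5,13] min(20,16)*8=128 best=289 → r--
[5,12] min(20,13)*7=91 best=289 → r--

l=5, r=11, best area=289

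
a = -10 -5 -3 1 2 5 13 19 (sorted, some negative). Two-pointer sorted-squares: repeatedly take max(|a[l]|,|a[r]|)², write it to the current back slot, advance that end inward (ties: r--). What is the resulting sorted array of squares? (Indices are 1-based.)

[1,8] |-10|<=|19| out[8]=361 → r--
[1,7] |-10|<=|13| out[7]=169 → r--
[1,6] |-10|>|5| out[6]=100 → l++
[2,6] |-5|<=|5| out[5]=25 → r--
[2,5] |-5|>|2| out[4]=25 → l++
[3,5] |-3|>|2| out[3]=9 → l++
[4,5] |1|<=|2| out[2]=4 → r--
[4,4] |1|<=|1| out[1]=1 → r--

[1, 4, 9, 25, 25, 100, 169, 361]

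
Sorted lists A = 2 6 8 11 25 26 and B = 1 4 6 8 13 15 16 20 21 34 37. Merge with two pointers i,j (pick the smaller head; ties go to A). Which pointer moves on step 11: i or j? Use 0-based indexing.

j

i=0 j=0: A[i]=2>B[j]=1 take 1, j++
i=0 j=1: A[i]=2<=B[j]=4 take 2, i++
i=1 j=1: A[i]=6>B[j]=4 take 4, j++
i=1 j=2: A[i]=6<=B[j]=6 take 6, i++
i=2 j=2: A[i]=8>B[j]=6 take 6, j++
i=2 j=3: A[i]=8<=B[j]=8 take 8, i++
i=3 j=3: A[i]=11>B[j]=8 take 8, j++
i=3 j=4: A[i]=11<=B[j]=13 take 11, i++
i=4 j=4: A[i]=25>B[j]=13 take 13, j++
i=4 j=5: A[i]=25>B[j]=15 take 15, j++
i=4 j=6: A[i]=25>B[j]=16 take 16, j++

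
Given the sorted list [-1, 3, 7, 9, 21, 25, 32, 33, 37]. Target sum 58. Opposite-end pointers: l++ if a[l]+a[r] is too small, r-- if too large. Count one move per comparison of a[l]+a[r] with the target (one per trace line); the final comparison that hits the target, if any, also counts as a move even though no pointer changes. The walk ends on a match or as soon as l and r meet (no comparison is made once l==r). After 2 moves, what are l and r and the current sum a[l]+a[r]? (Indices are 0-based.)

l=2, r=8, sum=44

[0,8] -1+37=36 <58 → l++
[1,8] 3+37=40 <58 → l++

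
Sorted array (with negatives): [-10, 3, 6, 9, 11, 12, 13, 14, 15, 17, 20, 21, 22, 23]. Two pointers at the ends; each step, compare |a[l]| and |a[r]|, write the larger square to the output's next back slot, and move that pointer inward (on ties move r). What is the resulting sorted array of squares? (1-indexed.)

[1,14] |-10|<=|23| out[14]=529 → r--
[1,13] |-10|<=|22| out[13]=484 → r--
[1,12] |-10|<=|21| out[12]=441 → r--
[1,11] |-10|<=|20| out[11]=400 → r--
[1,10] |-10|<=|17| out[10]=289 → r--
[1,9] |-10|<=|15| out[9]=225 → r--
[1,8] |-10|<=|14| out[8]=196 → r--
[1,7] |-10|<=|13| out[7]=169 → r--
[1,6] |-10|<=|12| out[6]=144 → r--
[1,5] |-10|<=|11| out[5]=121 → r--
[1,4] |-10|>|9| out[4]=100 → l++
[2,4] |3|<=|9| out[3]=81 → r--
[2,3] |3|<=|6| out[2]=36 → r--
[2,2] |3|<=|3| out[1]=9 → r--

[9, 36, 81, 100, 121, 144, 169, 196, 225, 289, 400, 441, 484, 529]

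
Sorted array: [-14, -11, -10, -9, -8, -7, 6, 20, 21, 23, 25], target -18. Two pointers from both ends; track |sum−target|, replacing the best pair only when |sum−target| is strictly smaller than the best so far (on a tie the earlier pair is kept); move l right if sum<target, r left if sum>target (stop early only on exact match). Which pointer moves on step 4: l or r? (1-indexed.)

r

[1,11] -14+25=11 d=29 * → r--
[1,10] -14+23=9 d=27 * → r--
[1,9] -14+21=7 d=25 * → r--
[1,8] -14+20=6 d=24 * → r--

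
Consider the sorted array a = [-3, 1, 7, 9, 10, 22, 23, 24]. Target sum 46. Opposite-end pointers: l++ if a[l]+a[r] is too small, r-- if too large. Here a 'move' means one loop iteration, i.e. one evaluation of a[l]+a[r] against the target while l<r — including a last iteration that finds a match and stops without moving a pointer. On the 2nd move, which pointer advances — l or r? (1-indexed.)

l

[1,8] -3+24=21 <46 → l++
[2,8] 1+24=25 <46 → l++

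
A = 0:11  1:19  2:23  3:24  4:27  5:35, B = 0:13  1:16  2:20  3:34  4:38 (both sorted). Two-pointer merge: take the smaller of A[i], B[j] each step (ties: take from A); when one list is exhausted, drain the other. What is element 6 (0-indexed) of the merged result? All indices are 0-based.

[i=0,j=0] A[i]=11<=B[j]=13 take 11 → i++
[i=1,j=0] A[i]=19>B[j]=13 take 13 → j++
[i=1,j=1] A[i]=19>B[j]=16 take 16 → j++
[i=1,j=2] A[i]=19<=B[j]=20 take 19 → i++
[i=2,j=2] A[i]=23>B[j]=20 take 20 → j++
[i=2,j=3] A[i]=23<=B[j]=34 take 23 → i++
[i=3,j=3] A[i]=24<=B[j]=34 take 24 → i++
[i=4,j=3] A[i]=27<=B[j]=34 take 27 → i++
[i=5,j=3] A[i]=35>B[j]=34 take 34 → j++
[i=5,j=4] A[i]=35<=B[j]=38 take 35 → i++
[i=6,j=4] A done, take B[j]=38 → j++

merged[6] = 24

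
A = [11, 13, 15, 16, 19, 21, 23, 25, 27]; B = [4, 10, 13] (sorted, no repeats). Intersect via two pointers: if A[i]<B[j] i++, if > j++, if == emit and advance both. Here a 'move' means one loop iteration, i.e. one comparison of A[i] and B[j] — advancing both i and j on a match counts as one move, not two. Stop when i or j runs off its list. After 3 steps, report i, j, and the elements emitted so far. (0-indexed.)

i=1, j=2, emitted=[]

[i=0,j=0] 11>4 → j++
[i=0,j=1] 11>10 → j++
[i=0,j=2] 11<13 → i++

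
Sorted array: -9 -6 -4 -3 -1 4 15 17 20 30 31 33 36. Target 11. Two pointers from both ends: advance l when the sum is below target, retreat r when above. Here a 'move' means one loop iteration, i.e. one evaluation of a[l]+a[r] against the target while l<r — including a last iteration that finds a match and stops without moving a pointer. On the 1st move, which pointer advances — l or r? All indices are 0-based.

l=0 r=12: -9+36=27 >11, r--

r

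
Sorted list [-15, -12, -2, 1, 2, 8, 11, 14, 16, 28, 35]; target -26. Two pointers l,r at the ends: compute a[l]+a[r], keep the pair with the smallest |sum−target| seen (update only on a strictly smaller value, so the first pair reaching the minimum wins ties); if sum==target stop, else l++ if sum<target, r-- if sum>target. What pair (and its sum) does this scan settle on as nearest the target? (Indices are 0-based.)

pair (-15, -12) with sum -27 (|Δ|=1)

[0,10] -15+35=20 d=46 * → r--
[0,9] -15+28=13 d=39 * → r--
[0,8] -15+16=1 d=27 * → r--
[0,7] -15+14=-1 d=25 * → r--
[0,6] -15+11=-4 d=22 * → r--
[0,5] -15+8=-7 d=19 * → r--
[0,4] -15+2=-13 d=13 * → r--
[0,3] -15+1=-14 d=12 * → r--
[0,2] -15+-2=-17 d=9 * → r--
[0,1] -15+-12=-27 d=1 * → l++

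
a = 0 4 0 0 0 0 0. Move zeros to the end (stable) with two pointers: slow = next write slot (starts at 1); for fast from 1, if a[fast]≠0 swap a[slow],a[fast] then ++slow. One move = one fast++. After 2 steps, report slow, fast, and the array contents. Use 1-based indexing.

slow=1 fast=1: a[fast]=0, fast++
slow=1 fast=2: a[fast]=4≠0 swap→a[1]=4, slow++,fast++

slow=2, fast=3, a=[4, 0, 0, 0, 0, 0, 0]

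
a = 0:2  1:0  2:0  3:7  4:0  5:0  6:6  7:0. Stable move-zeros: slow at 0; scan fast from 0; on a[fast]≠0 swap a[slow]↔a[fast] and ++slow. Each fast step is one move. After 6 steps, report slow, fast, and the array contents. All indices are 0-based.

slow=0 fast=0: a[fast]=2≠0 swap→a[0]=2, slow++,fast++
slow=1 fast=1: a[fast]=0, fast++
slow=1 fast=2: a[fast]=0, fast++
slow=1 fast=3: a[fast]=7≠0 swap→a[1]=7, slow++,fast++
slow=2 fast=4: a[fast]=0, fast++
slow=2 fast=5: a[fast]=0, fast++

slow=2, fast=6, a=[2, 7, 0, 0, 0, 0, 6, 0]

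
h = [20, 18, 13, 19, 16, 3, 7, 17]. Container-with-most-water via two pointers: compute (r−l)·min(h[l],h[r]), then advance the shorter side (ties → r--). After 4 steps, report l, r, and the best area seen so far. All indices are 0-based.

l=0 r=7: min(20,17)*7=119 best=119 *, r--
l=0 r=6: min(20,7)*6=42 best=119, r--
l=0 r=5: min(20,3)*5=15 best=119, r--
l=0 r=4: min(20,16)*4=64 best=119, r--

l=0, r=3, best area=119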